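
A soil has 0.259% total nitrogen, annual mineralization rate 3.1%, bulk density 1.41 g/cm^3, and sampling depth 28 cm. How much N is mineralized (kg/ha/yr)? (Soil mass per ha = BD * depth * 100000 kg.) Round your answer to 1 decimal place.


Step 1: Soil mass per ha = BD * depth * 100000 = 1.41 * 28 * 100000 = 3948000 kg
Step 2: Total N pool = soil mass * N%/100 = 3948000 * 0.259/100 = 10225.32 kg/ha
Step 3: N mineralized = N pool * rate%/100 = 10225.32 * 3.1/100 = 317.0 kg/ha/yr

317.0


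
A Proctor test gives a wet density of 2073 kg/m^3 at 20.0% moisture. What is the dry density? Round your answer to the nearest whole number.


Step 1: Dry density = wet density / (1 + w/100)
Step 2: Dry density = 2073 / (1 + 20.0/100)
Step 3: Dry density = 2073 / 1.2
Step 4: Dry density = 1728 kg/m^3

1728


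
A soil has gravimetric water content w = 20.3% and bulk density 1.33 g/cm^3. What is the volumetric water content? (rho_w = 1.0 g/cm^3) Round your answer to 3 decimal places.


Step 1: theta = (w / 100) * BD / rho_w
Step 2: theta = (20.3 / 100) * 1.33 / 1.0
Step 3: theta = 0.203 * 1.33
Step 4: theta = 0.27

0.27


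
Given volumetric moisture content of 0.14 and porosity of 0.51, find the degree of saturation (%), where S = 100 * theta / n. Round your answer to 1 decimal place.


Step 1: S = 100 * theta_v / n
Step 2: S = 100 * 0.14 / 0.51
Step 3: S = 27.5%

27.5


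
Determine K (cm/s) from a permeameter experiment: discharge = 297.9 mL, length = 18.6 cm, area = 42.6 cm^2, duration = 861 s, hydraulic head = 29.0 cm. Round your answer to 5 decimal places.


Step 1: K = Q * L / (A * t * h)
Step 2: Numerator = 297.9 * 18.6 = 5540.94
Step 3: Denominator = 42.6 * 861 * 29.0 = 1063679.4
Step 4: K = 5540.94 / 1063679.4 = 0.00521 cm/s

0.00521


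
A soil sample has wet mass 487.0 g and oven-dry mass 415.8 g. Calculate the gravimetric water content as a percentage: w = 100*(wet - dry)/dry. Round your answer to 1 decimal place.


Step 1: Water mass = wet - dry = 487.0 - 415.8 = 71.2 g
Step 2: w = 100 * water mass / dry mass
Step 3: w = 100 * 71.2 / 415.8 = 17.1%

17.1


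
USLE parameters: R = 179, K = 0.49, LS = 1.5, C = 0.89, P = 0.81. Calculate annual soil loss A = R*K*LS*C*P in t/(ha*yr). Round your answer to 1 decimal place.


Step 1: A = R * K * LS * C * P
Step 2: R * K = 179 * 0.49 = 87.71
Step 3: (R*K) * LS = 87.71 * 1.5 = 131.565
Step 4: * C * P = 131.565 * 0.89 * 0.81 = 94.8
Step 5: A = 94.8 t/(ha*yr)

94.8


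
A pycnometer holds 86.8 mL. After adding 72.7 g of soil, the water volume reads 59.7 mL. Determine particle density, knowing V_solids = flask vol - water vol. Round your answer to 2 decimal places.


Step 1: Volume of solids = flask volume - water volume with soil
Step 2: V_solids = 86.8 - 59.7 = 27.1 mL
Step 3: Particle density = mass / V_solids = 72.7 / 27.1 = 2.68 g/cm^3

2.68


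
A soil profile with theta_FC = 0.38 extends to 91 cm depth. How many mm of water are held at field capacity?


Step 1: Water (mm) = theta_FC * depth (cm) * 10
Step 2: Water = 0.38 * 91 * 10
Step 3: Water = 345.8 mm

345.8


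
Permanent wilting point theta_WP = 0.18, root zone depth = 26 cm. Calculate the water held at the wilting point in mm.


Step 1: Water (mm) = theta_WP * depth * 10
Step 2: Water = 0.18 * 26 * 10
Step 3: Water = 46.8 mm

46.8


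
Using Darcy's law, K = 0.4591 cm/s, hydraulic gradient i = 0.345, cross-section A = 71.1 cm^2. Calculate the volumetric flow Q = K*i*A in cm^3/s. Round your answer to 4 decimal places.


Step 1: Apply Darcy's law: Q = K * i * A
Step 2: Q = 0.4591 * 0.345 * 71.1
Step 3: Q = 11.2615 cm^3/s

11.2615


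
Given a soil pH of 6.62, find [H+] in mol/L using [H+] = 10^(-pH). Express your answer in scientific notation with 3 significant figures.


Step 1: [H+] = 10^(-pH)
Step 2: [H+] = 10^(-6.62)
Step 3: [H+] = 2.40e-07 mol/L

2.40e-07


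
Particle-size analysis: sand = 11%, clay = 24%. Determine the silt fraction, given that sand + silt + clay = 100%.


Step 1: sand + silt + clay = 100%
Step 2: silt = 100 - sand - clay
Step 3: silt = 100 - 11 - 24
Step 4: silt = 65%

65


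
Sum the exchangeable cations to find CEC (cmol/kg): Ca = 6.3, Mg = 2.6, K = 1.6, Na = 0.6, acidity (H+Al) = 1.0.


Step 1: CEC = Ca + Mg + K + Na + (H+Al)
Step 2: CEC = 6.3 + 2.6 + 1.6 + 0.6 + 1.0
Step 3: CEC = 12.1 cmol/kg

12.1


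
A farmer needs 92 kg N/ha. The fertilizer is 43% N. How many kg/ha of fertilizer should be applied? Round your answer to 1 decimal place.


Step 1: Fertilizer rate = target N / (N content / 100)
Step 2: Rate = 92 / (43 / 100)
Step 3: Rate = 92 / 0.43
Step 4: Rate = 214.0 kg/ha

214.0


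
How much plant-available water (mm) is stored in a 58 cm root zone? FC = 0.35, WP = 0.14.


Step 1: Available water = (FC - WP) * depth * 10
Step 2: AW = (0.35 - 0.14) * 58 * 10
Step 3: AW = 0.21 * 58 * 10
Step 4: AW = 121.8 mm

121.8


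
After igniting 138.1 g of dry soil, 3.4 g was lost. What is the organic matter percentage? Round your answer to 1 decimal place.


Step 1: OM% = 100 * LOI / sample mass
Step 2: OM = 100 * 3.4 / 138.1
Step 3: OM = 2.5%

2.5


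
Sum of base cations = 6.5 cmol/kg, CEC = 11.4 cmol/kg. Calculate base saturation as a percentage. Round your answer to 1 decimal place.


Step 1: BS = 100 * (sum of bases) / CEC
Step 2: BS = 100 * 6.5 / 11.4
Step 3: BS = 57.0%

57.0


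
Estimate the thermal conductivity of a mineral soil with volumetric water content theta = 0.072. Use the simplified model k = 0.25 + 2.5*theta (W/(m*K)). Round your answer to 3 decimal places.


Step 1: k = 0.25 + 2.5 * theta
Step 2: k = 0.25 + 2.5 * 0.072
Step 3: k = 0.25 + 0.18
Step 4: k = 0.43 W/(m*K)

0.43


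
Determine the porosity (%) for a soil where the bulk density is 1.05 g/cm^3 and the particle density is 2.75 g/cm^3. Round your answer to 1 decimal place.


Step 1: Formula: n = 100 * (1 - BD / PD)
Step 2: n = 100 * (1 - 1.05 / 2.75)
Step 3: n = 100 * (1 - 0.38182)
Step 4: n = 61.8%

61.8


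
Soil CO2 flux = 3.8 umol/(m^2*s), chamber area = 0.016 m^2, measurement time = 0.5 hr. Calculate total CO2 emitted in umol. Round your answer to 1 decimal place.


Step 1: Convert time to seconds: 0.5 hr * 3600 = 1800.0 s
Step 2: Total = flux * area * time_s
Step 3: Total = 3.8 * 0.016 * 1800.0
Step 4: Total = 109.4 umol

109.4


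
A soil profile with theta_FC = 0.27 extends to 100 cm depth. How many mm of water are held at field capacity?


Step 1: Water (mm) = theta_FC * depth (cm) * 10
Step 2: Water = 0.27 * 100 * 10
Step 3: Water = 270.0 mm

270.0


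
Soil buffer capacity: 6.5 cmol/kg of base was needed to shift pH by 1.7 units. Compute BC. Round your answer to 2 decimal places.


Step 1: BC = change in base / change in pH
Step 2: BC = 6.5 / 1.7
Step 3: BC = 3.82 cmol/(kg*pH unit)

3.82


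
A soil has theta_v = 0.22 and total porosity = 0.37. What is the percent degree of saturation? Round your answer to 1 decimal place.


Step 1: S = 100 * theta_v / n
Step 2: S = 100 * 0.22 / 0.37
Step 3: S = 59.5%

59.5


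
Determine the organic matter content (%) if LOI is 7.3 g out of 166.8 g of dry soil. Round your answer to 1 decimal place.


Step 1: OM% = 100 * LOI / sample mass
Step 2: OM = 100 * 7.3 / 166.8
Step 3: OM = 4.4%

4.4


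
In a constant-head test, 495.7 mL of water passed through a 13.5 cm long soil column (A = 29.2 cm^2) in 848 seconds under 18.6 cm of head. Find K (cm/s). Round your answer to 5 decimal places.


Step 1: K = Q * L / (A * t * h)
Step 2: Numerator = 495.7 * 13.5 = 6691.95
Step 3: Denominator = 29.2 * 848 * 18.6 = 460565.76
Step 4: K = 6691.95 / 460565.76 = 0.01453 cm/s

0.01453


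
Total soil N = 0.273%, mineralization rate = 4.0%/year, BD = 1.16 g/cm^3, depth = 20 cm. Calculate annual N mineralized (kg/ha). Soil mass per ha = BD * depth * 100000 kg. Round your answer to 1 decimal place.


Step 1: Soil mass per ha = BD * depth * 100000 = 1.16 * 20 * 100000 = 2320000 kg
Step 2: Total N pool = soil mass * N%/100 = 2320000 * 0.273/100 = 6333.6 kg/ha
Step 3: N mineralized = N pool * rate%/100 = 6333.6 * 4.0/100 = 253.3 kg/ha/yr

253.3


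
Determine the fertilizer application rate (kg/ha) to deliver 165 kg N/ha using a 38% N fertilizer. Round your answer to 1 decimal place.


Step 1: Fertilizer rate = target N / (N content / 100)
Step 2: Rate = 165 / (38 / 100)
Step 3: Rate = 165 / 0.38
Step 4: Rate = 434.2 kg/ha

434.2


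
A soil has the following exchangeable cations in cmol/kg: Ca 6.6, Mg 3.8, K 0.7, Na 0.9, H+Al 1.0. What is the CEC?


Step 1: CEC = Ca + Mg + K + Na + (H+Al)
Step 2: CEC = 6.6 + 3.8 + 0.7 + 0.9 + 1.0
Step 3: CEC = 13.0 cmol/kg

13.0


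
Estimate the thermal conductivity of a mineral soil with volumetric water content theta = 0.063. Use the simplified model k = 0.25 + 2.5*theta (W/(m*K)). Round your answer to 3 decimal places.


Step 1: k = 0.25 + 2.5 * theta
Step 2: k = 0.25 + 2.5 * 0.063
Step 3: k = 0.25 + 0.158
Step 4: k = 0.408 W/(m*K)

0.408


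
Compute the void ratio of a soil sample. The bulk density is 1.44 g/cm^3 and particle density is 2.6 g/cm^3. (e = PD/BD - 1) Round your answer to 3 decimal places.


Step 1: e = PD / BD - 1
Step 2: e = 2.6 / 1.44 - 1
Step 3: e = 1.80556 - 1
Step 4: e = 0.806

0.806


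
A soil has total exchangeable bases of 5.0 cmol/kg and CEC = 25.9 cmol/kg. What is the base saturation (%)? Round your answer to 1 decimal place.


Step 1: BS = 100 * (sum of bases) / CEC
Step 2: BS = 100 * 5.0 / 25.9
Step 3: BS = 19.3%

19.3


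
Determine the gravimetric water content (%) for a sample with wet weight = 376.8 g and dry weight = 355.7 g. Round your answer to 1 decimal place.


Step 1: Water mass = wet - dry = 376.8 - 355.7 = 21.1 g
Step 2: w = 100 * water mass / dry mass
Step 3: w = 100 * 21.1 / 355.7 = 5.9%

5.9


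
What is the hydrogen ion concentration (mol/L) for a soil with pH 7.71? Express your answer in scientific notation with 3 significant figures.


Step 1: [H+] = 10^(-pH)
Step 2: [H+] = 10^(-7.71)
Step 3: [H+] = 1.95e-08 mol/L

1.95e-08


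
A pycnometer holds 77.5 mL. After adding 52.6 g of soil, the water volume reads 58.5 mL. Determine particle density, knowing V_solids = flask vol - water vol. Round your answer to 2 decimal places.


Step 1: Volume of solids = flask volume - water volume with soil
Step 2: V_solids = 77.5 - 58.5 = 19.0 mL
Step 3: Particle density = mass / V_solids = 52.6 / 19.0 = 2.77 g/cm^3

2.77


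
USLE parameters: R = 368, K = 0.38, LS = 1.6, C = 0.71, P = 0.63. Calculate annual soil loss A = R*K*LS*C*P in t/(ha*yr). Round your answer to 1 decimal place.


Step 1: A = R * K * LS * C * P
Step 2: R * K = 368 * 0.38 = 139.84
Step 3: (R*K) * LS = 139.84 * 1.6 = 223.744
Step 4: * C * P = 223.744 * 0.71 * 0.63 = 100.1
Step 5: A = 100.1 t/(ha*yr)

100.1


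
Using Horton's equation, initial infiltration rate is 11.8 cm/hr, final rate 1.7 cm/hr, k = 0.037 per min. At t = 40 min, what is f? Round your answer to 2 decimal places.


Step 1: f = fc + (f0 - fc) * exp(-k * t)
Step 2: exp(-0.037 * 40) = 0.227638
Step 3: f = 1.7 + (11.8 - 1.7) * 0.227638
Step 4: f = 1.7 + 10.1 * 0.227638
Step 5: f = 4.0 cm/hr

4.0


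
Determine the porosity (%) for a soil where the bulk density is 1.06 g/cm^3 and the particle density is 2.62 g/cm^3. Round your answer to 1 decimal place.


Step 1: Formula: n = 100 * (1 - BD / PD)
Step 2: n = 100 * (1 - 1.06 / 2.62)
Step 3: n = 100 * (1 - 0.40458)
Step 4: n = 59.5%

59.5


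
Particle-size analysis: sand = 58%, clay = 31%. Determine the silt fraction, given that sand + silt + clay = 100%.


Step 1: sand + silt + clay = 100%
Step 2: silt = 100 - sand - clay
Step 3: silt = 100 - 58 - 31
Step 4: silt = 11%

11


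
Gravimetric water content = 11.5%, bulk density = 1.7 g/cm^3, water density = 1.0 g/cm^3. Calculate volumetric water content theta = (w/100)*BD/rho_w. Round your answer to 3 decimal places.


Step 1: theta = (w / 100) * BD / rho_w
Step 2: theta = (11.5 / 100) * 1.7 / 1.0
Step 3: theta = 0.115 * 1.7
Step 4: theta = 0.196

0.196


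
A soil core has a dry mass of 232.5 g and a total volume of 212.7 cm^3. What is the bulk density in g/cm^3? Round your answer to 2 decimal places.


Step 1: Identify the formula: BD = dry mass / volume
Step 2: Substitute values: BD = 232.5 / 212.7
Step 3: BD = 1.09 g/cm^3

1.09


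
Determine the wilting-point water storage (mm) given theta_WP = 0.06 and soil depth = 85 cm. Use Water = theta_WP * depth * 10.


Step 1: Water (mm) = theta_WP * depth * 10
Step 2: Water = 0.06 * 85 * 10
Step 3: Water = 51.0 mm

51.0


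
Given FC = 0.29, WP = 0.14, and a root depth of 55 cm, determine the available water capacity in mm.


Step 1: Available water = (FC - WP) * depth * 10
Step 2: AW = (0.29 - 0.14) * 55 * 10
Step 3: AW = 0.15 * 55 * 10
Step 4: AW = 82.5 mm

82.5


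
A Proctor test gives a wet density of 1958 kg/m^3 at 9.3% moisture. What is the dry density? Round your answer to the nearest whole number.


Step 1: Dry density = wet density / (1 + w/100)
Step 2: Dry density = 1958 / (1 + 9.3/100)
Step 3: Dry density = 1958 / 1.093
Step 4: Dry density = 1791 kg/m^3

1791


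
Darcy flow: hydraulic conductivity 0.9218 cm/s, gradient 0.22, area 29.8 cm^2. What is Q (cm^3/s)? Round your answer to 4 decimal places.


Step 1: Apply Darcy's law: Q = K * i * A
Step 2: Q = 0.9218 * 0.22 * 29.8
Step 3: Q = 6.0433 cm^3/s

6.0433


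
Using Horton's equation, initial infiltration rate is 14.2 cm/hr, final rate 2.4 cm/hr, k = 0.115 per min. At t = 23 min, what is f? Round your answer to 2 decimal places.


Step 1: f = fc + (f0 - fc) * exp(-k * t)
Step 2: exp(-0.115 * 23) = 0.071005
Step 3: f = 2.4 + (14.2 - 2.4) * 0.071005
Step 4: f = 2.4 + 11.8 * 0.071005
Step 5: f = 3.24 cm/hr

3.24


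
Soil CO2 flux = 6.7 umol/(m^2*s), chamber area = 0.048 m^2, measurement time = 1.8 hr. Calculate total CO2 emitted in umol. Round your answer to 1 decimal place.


Step 1: Convert time to seconds: 1.8 hr * 3600 = 6480.0 s
Step 2: Total = flux * area * time_s
Step 3: Total = 6.7 * 0.048 * 6480.0
Step 4: Total = 2084.0 umol

2084.0


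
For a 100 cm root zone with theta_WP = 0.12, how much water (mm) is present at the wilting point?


Step 1: Water (mm) = theta_WP * depth * 10
Step 2: Water = 0.12 * 100 * 10
Step 3: Water = 120.0 mm

120.0


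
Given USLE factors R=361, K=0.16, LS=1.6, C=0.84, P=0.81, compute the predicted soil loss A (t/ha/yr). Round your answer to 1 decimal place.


Step 1: A = R * K * LS * C * P
Step 2: R * K = 361 * 0.16 = 57.76
Step 3: (R*K) * LS = 57.76 * 1.6 = 92.416
Step 4: * C * P = 92.416 * 0.84 * 0.81 = 62.9
Step 5: A = 62.9 t/(ha*yr)

62.9


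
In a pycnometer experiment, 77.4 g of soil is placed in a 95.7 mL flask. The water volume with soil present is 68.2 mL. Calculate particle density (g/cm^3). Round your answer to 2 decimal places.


Step 1: Volume of solids = flask volume - water volume with soil
Step 2: V_solids = 95.7 - 68.2 = 27.5 mL
Step 3: Particle density = mass / V_solids = 77.4 / 27.5 = 2.81 g/cm^3

2.81


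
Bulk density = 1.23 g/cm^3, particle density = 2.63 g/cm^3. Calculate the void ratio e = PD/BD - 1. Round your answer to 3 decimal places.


Step 1: e = PD / BD - 1
Step 2: e = 2.63 / 1.23 - 1
Step 3: e = 2.13821 - 1
Step 4: e = 1.138

1.138


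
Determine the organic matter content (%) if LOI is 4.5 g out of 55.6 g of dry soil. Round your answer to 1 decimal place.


Step 1: OM% = 100 * LOI / sample mass
Step 2: OM = 100 * 4.5 / 55.6
Step 3: OM = 8.1%

8.1


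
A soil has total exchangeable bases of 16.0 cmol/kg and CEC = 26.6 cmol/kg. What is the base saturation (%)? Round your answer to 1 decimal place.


Step 1: BS = 100 * (sum of bases) / CEC
Step 2: BS = 100 * 16.0 / 26.6
Step 3: BS = 60.2%

60.2


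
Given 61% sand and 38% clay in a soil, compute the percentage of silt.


Step 1: sand + silt + clay = 100%
Step 2: silt = 100 - sand - clay
Step 3: silt = 100 - 61 - 38
Step 4: silt = 1%

1


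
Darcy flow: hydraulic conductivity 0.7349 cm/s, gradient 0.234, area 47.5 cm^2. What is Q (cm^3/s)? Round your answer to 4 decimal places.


Step 1: Apply Darcy's law: Q = K * i * A
Step 2: Q = 0.7349 * 0.234 * 47.5
Step 3: Q = 8.1684 cm^3/s

8.1684


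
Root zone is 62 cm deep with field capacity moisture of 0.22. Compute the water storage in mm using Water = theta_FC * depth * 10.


Step 1: Water (mm) = theta_FC * depth (cm) * 10
Step 2: Water = 0.22 * 62 * 10
Step 3: Water = 136.4 mm

136.4


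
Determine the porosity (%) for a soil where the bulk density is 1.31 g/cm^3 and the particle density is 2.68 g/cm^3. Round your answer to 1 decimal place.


Step 1: Formula: n = 100 * (1 - BD / PD)
Step 2: n = 100 * (1 - 1.31 / 2.68)
Step 3: n = 100 * (1 - 0.48881)
Step 4: n = 51.1%

51.1


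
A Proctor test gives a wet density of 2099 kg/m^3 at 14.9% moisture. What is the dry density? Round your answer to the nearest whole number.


Step 1: Dry density = wet density / (1 + w/100)
Step 2: Dry density = 2099 / (1 + 14.9/100)
Step 3: Dry density = 2099 / 1.149
Step 4: Dry density = 1827 kg/m^3

1827


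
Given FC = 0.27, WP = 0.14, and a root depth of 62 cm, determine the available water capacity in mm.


Step 1: Available water = (FC - WP) * depth * 10
Step 2: AW = (0.27 - 0.14) * 62 * 10
Step 3: AW = 0.13 * 62 * 10
Step 4: AW = 80.6 mm

80.6


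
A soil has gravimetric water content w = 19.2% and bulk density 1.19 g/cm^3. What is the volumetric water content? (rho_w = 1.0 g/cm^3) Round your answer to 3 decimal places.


Step 1: theta = (w / 100) * BD / rho_w
Step 2: theta = (19.2 / 100) * 1.19 / 1.0
Step 3: theta = 0.192 * 1.19
Step 4: theta = 0.228

0.228


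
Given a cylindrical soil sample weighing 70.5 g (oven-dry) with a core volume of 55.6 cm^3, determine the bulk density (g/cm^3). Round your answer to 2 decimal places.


Step 1: Identify the formula: BD = dry mass / volume
Step 2: Substitute values: BD = 70.5 / 55.6
Step 3: BD = 1.27 g/cm^3

1.27


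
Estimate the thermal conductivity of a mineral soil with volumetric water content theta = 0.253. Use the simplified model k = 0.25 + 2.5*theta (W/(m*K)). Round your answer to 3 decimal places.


Step 1: k = 0.25 + 2.5 * theta
Step 2: k = 0.25 + 2.5 * 0.253
Step 3: k = 0.25 + 0.633
Step 4: k = 0.883 W/(m*K)

0.883


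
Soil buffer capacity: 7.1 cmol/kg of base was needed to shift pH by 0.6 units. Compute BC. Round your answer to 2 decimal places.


Step 1: BC = change in base / change in pH
Step 2: BC = 7.1 / 0.6
Step 3: BC = 11.83 cmol/(kg*pH unit)

11.83


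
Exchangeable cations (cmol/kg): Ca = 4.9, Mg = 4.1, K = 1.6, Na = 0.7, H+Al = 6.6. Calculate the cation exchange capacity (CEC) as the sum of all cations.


Step 1: CEC = Ca + Mg + K + Na + (H+Al)
Step 2: CEC = 4.9 + 4.1 + 1.6 + 0.7 + 6.6
Step 3: CEC = 17.9 cmol/kg

17.9


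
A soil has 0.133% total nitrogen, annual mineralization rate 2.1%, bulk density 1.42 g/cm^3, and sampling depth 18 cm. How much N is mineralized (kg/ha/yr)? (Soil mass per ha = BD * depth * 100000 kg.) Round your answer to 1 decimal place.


Step 1: Soil mass per ha = BD * depth * 100000 = 1.42 * 18 * 100000 = 2556000 kg
Step 2: Total N pool = soil mass * N%/100 = 2556000 * 0.133/100 = 3399.48 kg/ha
Step 3: N mineralized = N pool * rate%/100 = 3399.48 * 2.1/100 = 71.4 kg/ha/yr

71.4


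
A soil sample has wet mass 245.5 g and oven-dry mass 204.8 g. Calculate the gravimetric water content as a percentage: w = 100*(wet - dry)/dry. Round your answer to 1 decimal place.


Step 1: Water mass = wet - dry = 245.5 - 204.8 = 40.7 g
Step 2: w = 100 * water mass / dry mass
Step 3: w = 100 * 40.7 / 204.8 = 19.9%

19.9


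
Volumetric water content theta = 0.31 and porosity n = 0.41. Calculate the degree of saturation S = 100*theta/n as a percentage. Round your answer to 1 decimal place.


Step 1: S = 100 * theta_v / n
Step 2: S = 100 * 0.31 / 0.41
Step 3: S = 75.6%

75.6


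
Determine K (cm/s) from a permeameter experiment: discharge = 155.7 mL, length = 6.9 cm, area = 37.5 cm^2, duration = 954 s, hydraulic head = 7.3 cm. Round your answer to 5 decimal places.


Step 1: K = Q * L / (A * t * h)
Step 2: Numerator = 155.7 * 6.9 = 1074.33
Step 3: Denominator = 37.5 * 954 * 7.3 = 261157.5
Step 4: K = 1074.33 / 261157.5 = 0.00411 cm/s

0.00411


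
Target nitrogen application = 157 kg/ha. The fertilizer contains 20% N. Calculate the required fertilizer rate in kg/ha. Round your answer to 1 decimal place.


Step 1: Fertilizer rate = target N / (N content / 100)
Step 2: Rate = 157 / (20 / 100)
Step 3: Rate = 157 / 0.2
Step 4: Rate = 785.0 kg/ha

785.0


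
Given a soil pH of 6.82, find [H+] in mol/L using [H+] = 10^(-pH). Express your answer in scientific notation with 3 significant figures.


Step 1: [H+] = 10^(-pH)
Step 2: [H+] = 10^(-6.82)
Step 3: [H+] = 1.51e-07 mol/L

1.51e-07


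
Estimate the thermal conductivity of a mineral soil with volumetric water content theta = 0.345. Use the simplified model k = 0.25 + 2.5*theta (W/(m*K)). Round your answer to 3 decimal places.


Step 1: k = 0.25 + 2.5 * theta
Step 2: k = 0.25 + 2.5 * 0.345
Step 3: k = 0.25 + 0.863
Step 4: k = 1.113 W/(m*K)

1.113


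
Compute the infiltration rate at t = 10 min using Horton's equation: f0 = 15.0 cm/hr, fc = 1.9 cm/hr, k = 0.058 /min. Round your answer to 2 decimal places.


Step 1: f = fc + (f0 - fc) * exp(-k * t)
Step 2: exp(-0.058 * 10) = 0.559898
Step 3: f = 1.9 + (15.0 - 1.9) * 0.559898
Step 4: f = 1.9 + 13.1 * 0.559898
Step 5: f = 9.23 cm/hr

9.23


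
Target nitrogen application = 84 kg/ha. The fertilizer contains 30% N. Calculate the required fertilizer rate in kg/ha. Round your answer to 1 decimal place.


Step 1: Fertilizer rate = target N / (N content / 100)
Step 2: Rate = 84 / (30 / 100)
Step 3: Rate = 84 / 0.3
Step 4: Rate = 280.0 kg/ha

280.0


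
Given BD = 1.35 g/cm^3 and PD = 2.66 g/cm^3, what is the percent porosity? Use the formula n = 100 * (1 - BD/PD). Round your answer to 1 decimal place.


Step 1: Formula: n = 100 * (1 - BD / PD)
Step 2: n = 100 * (1 - 1.35 / 2.66)
Step 3: n = 100 * (1 - 0.50752)
Step 4: n = 49.2%

49.2


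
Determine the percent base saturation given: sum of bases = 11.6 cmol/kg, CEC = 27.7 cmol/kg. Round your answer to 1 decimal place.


Step 1: BS = 100 * (sum of bases) / CEC
Step 2: BS = 100 * 11.6 / 27.7
Step 3: BS = 41.9%

41.9


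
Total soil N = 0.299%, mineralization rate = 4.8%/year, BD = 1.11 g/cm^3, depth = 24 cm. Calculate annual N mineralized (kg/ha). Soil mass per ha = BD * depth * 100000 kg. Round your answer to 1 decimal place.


Step 1: Soil mass per ha = BD * depth * 100000 = 1.11 * 24 * 100000 = 2664000 kg
Step 2: Total N pool = soil mass * N%/100 = 2664000 * 0.299/100 = 7965.36 kg/ha
Step 3: N mineralized = N pool * rate%/100 = 7965.36 * 4.8/100 = 382.3 kg/ha/yr

382.3


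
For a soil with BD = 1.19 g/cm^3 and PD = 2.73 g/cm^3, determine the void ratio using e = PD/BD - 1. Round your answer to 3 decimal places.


Step 1: e = PD / BD - 1
Step 2: e = 2.73 / 1.19 - 1
Step 3: e = 2.29412 - 1
Step 4: e = 1.294

1.294


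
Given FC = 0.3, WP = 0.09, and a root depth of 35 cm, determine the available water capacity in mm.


Step 1: Available water = (FC - WP) * depth * 10
Step 2: AW = (0.3 - 0.09) * 35 * 10
Step 3: AW = 0.21 * 35 * 10
Step 4: AW = 73.5 mm

73.5


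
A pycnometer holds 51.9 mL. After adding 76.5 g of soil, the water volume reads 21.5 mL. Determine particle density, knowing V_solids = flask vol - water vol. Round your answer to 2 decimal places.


Step 1: Volume of solids = flask volume - water volume with soil
Step 2: V_solids = 51.9 - 21.5 = 30.4 mL
Step 3: Particle density = mass / V_solids = 76.5 / 30.4 = 2.52 g/cm^3

2.52


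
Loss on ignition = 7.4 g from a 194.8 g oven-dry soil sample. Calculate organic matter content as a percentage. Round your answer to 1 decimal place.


Step 1: OM% = 100 * LOI / sample mass
Step 2: OM = 100 * 7.4 / 194.8
Step 3: OM = 3.8%

3.8


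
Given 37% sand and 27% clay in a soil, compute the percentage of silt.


Step 1: sand + silt + clay = 100%
Step 2: silt = 100 - sand - clay
Step 3: silt = 100 - 37 - 27
Step 4: silt = 36%

36


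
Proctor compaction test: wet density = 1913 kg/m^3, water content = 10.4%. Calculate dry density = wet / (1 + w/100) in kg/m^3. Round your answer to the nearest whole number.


Step 1: Dry density = wet density / (1 + w/100)
Step 2: Dry density = 1913 / (1 + 10.4/100)
Step 3: Dry density = 1913 / 1.104
Step 4: Dry density = 1733 kg/m^3

1733


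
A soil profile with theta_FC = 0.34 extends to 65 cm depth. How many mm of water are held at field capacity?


Step 1: Water (mm) = theta_FC * depth (cm) * 10
Step 2: Water = 0.34 * 65 * 10
Step 3: Water = 221.0 mm

221.0


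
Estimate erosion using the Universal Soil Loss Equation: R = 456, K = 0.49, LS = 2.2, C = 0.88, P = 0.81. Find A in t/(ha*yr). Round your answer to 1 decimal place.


Step 1: A = R * K * LS * C * P
Step 2: R * K = 456 * 0.49 = 223.44
Step 3: (R*K) * LS = 223.44 * 2.2 = 491.568
Step 4: * C * P = 491.568 * 0.88 * 0.81 = 350.4
Step 5: A = 350.4 t/(ha*yr)

350.4


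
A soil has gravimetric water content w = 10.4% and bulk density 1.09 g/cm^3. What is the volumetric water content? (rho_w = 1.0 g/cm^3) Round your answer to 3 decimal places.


Step 1: theta = (w / 100) * BD / rho_w
Step 2: theta = (10.4 / 100) * 1.09 / 1.0
Step 3: theta = 0.104 * 1.09
Step 4: theta = 0.113

0.113


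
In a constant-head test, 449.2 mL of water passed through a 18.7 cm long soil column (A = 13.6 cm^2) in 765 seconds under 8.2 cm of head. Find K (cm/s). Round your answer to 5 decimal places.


Step 1: K = Q * L / (A * t * h)
Step 2: Numerator = 449.2 * 18.7 = 8400.04
Step 3: Denominator = 13.6 * 765 * 8.2 = 85312.8
Step 4: K = 8400.04 / 85312.8 = 0.09846 cm/s

0.09846


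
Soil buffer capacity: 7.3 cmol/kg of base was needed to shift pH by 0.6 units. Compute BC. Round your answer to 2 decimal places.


Step 1: BC = change in base / change in pH
Step 2: BC = 7.3 / 0.6
Step 3: BC = 12.17 cmol/(kg*pH unit)

12.17


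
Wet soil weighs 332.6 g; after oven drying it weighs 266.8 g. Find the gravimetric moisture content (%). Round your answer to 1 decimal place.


Step 1: Water mass = wet - dry = 332.6 - 266.8 = 65.8 g
Step 2: w = 100 * water mass / dry mass
Step 3: w = 100 * 65.8 / 266.8 = 24.7%

24.7


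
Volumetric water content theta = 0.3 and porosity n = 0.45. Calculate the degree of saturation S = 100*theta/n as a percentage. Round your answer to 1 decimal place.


Step 1: S = 100 * theta_v / n
Step 2: S = 100 * 0.3 / 0.45
Step 3: S = 66.7%

66.7


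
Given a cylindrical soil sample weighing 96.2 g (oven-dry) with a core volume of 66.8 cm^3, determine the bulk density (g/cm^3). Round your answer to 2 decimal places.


Step 1: Identify the formula: BD = dry mass / volume
Step 2: Substitute values: BD = 96.2 / 66.8
Step 3: BD = 1.44 g/cm^3

1.44


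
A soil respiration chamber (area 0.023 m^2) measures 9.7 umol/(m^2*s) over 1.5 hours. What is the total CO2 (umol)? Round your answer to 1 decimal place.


Step 1: Convert time to seconds: 1.5 hr * 3600 = 5400.0 s
Step 2: Total = flux * area * time_s
Step 3: Total = 9.7 * 0.023 * 5400.0
Step 4: Total = 1204.7 umol

1204.7


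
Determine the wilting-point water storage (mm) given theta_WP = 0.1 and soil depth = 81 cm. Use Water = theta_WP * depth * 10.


Step 1: Water (mm) = theta_WP * depth * 10
Step 2: Water = 0.1 * 81 * 10
Step 3: Water = 81.0 mm

81.0


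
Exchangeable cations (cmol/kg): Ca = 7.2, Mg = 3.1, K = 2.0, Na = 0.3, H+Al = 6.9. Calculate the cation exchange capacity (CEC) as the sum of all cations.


Step 1: CEC = Ca + Mg + K + Na + (H+Al)
Step 2: CEC = 7.2 + 3.1 + 2.0 + 0.3 + 6.9
Step 3: CEC = 19.5 cmol/kg

19.5


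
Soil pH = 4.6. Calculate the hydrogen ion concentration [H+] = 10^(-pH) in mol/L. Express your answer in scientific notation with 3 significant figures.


Step 1: [H+] = 10^(-pH)
Step 2: [H+] = 10^(-4.6)
Step 3: [H+] = 2.51e-05 mol/L

2.51e-05


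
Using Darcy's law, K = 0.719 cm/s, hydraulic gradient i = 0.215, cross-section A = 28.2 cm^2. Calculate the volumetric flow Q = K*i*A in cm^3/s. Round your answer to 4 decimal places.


Step 1: Apply Darcy's law: Q = K * i * A
Step 2: Q = 0.719 * 0.215 * 28.2
Step 3: Q = 4.3593 cm^3/s

4.3593


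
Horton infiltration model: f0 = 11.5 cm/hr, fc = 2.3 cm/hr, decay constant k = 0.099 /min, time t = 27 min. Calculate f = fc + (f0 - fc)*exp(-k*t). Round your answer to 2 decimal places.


Step 1: f = fc + (f0 - fc) * exp(-k * t)
Step 2: exp(-0.099 * 27) = 0.069045
Step 3: f = 2.3 + (11.5 - 2.3) * 0.069045
Step 4: f = 2.3 + 9.2 * 0.069045
Step 5: f = 2.94 cm/hr

2.94


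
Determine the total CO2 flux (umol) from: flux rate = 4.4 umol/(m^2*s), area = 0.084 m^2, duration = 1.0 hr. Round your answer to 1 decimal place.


Step 1: Convert time to seconds: 1.0 hr * 3600 = 3600.0 s
Step 2: Total = flux * area * time_s
Step 3: Total = 4.4 * 0.084 * 3600.0
Step 4: Total = 1330.6 umol

1330.6


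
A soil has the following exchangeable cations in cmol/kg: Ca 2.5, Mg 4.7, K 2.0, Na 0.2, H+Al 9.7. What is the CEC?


Step 1: CEC = Ca + Mg + K + Na + (H+Al)
Step 2: CEC = 2.5 + 4.7 + 2.0 + 0.2 + 9.7
Step 3: CEC = 19.1 cmol/kg

19.1


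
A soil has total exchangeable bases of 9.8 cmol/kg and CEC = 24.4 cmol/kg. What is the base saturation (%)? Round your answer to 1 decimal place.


Step 1: BS = 100 * (sum of bases) / CEC
Step 2: BS = 100 * 9.8 / 24.4
Step 3: BS = 40.2%

40.2


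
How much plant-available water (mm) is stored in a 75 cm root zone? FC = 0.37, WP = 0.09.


Step 1: Available water = (FC - WP) * depth * 10
Step 2: AW = (0.37 - 0.09) * 75 * 10
Step 3: AW = 0.28 * 75 * 10
Step 4: AW = 210.0 mm

210.0


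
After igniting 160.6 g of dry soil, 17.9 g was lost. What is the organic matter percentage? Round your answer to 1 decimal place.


Step 1: OM% = 100 * LOI / sample mass
Step 2: OM = 100 * 17.9 / 160.6
Step 3: OM = 11.1%

11.1


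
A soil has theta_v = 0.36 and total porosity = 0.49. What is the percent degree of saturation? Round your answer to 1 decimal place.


Step 1: S = 100 * theta_v / n
Step 2: S = 100 * 0.36 / 0.49
Step 3: S = 73.5%

73.5


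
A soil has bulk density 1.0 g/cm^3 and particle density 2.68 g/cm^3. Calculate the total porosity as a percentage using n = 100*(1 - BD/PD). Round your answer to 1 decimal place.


Step 1: Formula: n = 100 * (1 - BD / PD)
Step 2: n = 100 * (1 - 1.0 / 2.68)
Step 3: n = 100 * (1 - 0.37313)
Step 4: n = 62.7%

62.7


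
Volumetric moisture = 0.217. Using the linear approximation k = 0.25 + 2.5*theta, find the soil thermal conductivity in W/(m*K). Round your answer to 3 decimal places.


Step 1: k = 0.25 + 2.5 * theta
Step 2: k = 0.25 + 2.5 * 0.217
Step 3: k = 0.25 + 0.543
Step 4: k = 0.793 W/(m*K)

0.793


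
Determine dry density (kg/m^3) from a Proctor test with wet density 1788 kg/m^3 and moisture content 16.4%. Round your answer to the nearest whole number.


Step 1: Dry density = wet density / (1 + w/100)
Step 2: Dry density = 1788 / (1 + 16.4/100)
Step 3: Dry density = 1788 / 1.164
Step 4: Dry density = 1536 kg/m^3

1536


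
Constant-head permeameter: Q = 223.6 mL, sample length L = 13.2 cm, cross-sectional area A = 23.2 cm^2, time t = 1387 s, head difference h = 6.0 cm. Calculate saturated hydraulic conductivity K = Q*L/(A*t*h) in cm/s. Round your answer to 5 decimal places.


Step 1: K = Q * L / (A * t * h)
Step 2: Numerator = 223.6 * 13.2 = 2951.52
Step 3: Denominator = 23.2 * 1387 * 6.0 = 193070.4
Step 4: K = 2951.52 / 193070.4 = 0.01529 cm/s

0.01529


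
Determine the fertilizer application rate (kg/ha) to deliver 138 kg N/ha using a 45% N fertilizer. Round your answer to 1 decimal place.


Step 1: Fertilizer rate = target N / (N content / 100)
Step 2: Rate = 138 / (45 / 100)
Step 3: Rate = 138 / 0.45
Step 4: Rate = 306.7 kg/ha

306.7


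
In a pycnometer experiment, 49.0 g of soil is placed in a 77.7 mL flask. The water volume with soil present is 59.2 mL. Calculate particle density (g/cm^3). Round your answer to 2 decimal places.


Step 1: Volume of solids = flask volume - water volume with soil
Step 2: V_solids = 77.7 - 59.2 = 18.5 mL
Step 3: Particle density = mass / V_solids = 49.0 / 18.5 = 2.65 g/cm^3

2.65


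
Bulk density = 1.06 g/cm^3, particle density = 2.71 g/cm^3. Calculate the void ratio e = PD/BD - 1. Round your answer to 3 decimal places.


Step 1: e = PD / BD - 1
Step 2: e = 2.71 / 1.06 - 1
Step 3: e = 2.5566 - 1
Step 4: e = 1.557

1.557


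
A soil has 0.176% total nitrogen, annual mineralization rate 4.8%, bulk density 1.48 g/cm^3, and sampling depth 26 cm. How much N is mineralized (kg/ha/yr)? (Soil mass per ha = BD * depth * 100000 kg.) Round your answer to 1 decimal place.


Step 1: Soil mass per ha = BD * depth * 100000 = 1.48 * 26 * 100000 = 3848000 kg
Step 2: Total N pool = soil mass * N%/100 = 3848000 * 0.176/100 = 6772.48 kg/ha
Step 3: N mineralized = N pool * rate%/100 = 6772.48 * 4.8/100 = 325.1 kg/ha/yr

325.1


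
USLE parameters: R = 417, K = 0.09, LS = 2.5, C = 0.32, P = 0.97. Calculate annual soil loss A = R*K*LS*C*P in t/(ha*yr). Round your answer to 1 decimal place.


Step 1: A = R * K * LS * C * P
Step 2: R * K = 417 * 0.09 = 37.53
Step 3: (R*K) * LS = 37.53 * 2.5 = 93.825
Step 4: * C * P = 93.825 * 0.32 * 0.97 = 29.1
Step 5: A = 29.1 t/(ha*yr)

29.1


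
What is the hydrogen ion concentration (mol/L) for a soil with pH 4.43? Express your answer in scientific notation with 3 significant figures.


Step 1: [H+] = 10^(-pH)
Step 2: [H+] = 10^(-4.43)
Step 3: [H+] = 3.72e-05 mol/L

3.72e-05


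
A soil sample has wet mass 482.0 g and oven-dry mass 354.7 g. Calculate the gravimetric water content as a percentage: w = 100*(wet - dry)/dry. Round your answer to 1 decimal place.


Step 1: Water mass = wet - dry = 482.0 - 354.7 = 127.3 g
Step 2: w = 100 * water mass / dry mass
Step 3: w = 100 * 127.3 / 354.7 = 35.9%

35.9


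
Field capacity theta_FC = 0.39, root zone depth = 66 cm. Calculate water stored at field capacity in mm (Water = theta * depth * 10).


Step 1: Water (mm) = theta_FC * depth (cm) * 10
Step 2: Water = 0.39 * 66 * 10
Step 3: Water = 257.4 mm

257.4


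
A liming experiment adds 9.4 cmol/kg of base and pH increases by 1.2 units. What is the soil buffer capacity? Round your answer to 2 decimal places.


Step 1: BC = change in base / change in pH
Step 2: BC = 9.4 / 1.2
Step 3: BC = 7.83 cmol/(kg*pH unit)

7.83


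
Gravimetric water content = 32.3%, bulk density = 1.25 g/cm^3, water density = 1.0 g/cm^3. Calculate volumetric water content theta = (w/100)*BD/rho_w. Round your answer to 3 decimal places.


Step 1: theta = (w / 100) * BD / rho_w
Step 2: theta = (32.3 / 100) * 1.25 / 1.0
Step 3: theta = 0.323 * 1.25
Step 4: theta = 0.404

0.404


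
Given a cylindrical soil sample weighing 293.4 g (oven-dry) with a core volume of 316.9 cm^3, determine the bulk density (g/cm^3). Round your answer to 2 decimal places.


Step 1: Identify the formula: BD = dry mass / volume
Step 2: Substitute values: BD = 293.4 / 316.9
Step 3: BD = 0.93 g/cm^3

0.93


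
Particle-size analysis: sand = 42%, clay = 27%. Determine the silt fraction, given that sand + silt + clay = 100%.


Step 1: sand + silt + clay = 100%
Step 2: silt = 100 - sand - clay
Step 3: silt = 100 - 42 - 27
Step 4: silt = 31%

31


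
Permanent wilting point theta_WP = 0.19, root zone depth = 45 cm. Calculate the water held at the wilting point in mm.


Step 1: Water (mm) = theta_WP * depth * 10
Step 2: Water = 0.19 * 45 * 10
Step 3: Water = 85.5 mm

85.5


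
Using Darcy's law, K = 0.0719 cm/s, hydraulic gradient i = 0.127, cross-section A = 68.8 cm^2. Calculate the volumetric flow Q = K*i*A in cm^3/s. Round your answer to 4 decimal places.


Step 1: Apply Darcy's law: Q = K * i * A
Step 2: Q = 0.0719 * 0.127 * 68.8
Step 3: Q = 0.6282 cm^3/s

0.6282


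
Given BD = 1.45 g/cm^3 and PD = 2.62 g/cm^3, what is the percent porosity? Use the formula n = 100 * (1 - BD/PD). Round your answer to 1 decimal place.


Step 1: Formula: n = 100 * (1 - BD / PD)
Step 2: n = 100 * (1 - 1.45 / 2.62)
Step 3: n = 100 * (1 - 0.55344)
Step 4: n = 44.7%

44.7


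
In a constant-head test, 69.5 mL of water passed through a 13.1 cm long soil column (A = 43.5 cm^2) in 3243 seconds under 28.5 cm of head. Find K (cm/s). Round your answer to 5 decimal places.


Step 1: K = Q * L / (A * t * h)
Step 2: Numerator = 69.5 * 13.1 = 910.45
Step 3: Denominator = 43.5 * 3243 * 28.5 = 4020509.25
Step 4: K = 910.45 / 4020509.25 = 0.00023 cm/s

0.00023


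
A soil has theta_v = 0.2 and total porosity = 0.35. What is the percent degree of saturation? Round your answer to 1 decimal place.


Step 1: S = 100 * theta_v / n
Step 2: S = 100 * 0.2 / 0.35
Step 3: S = 57.1%

57.1


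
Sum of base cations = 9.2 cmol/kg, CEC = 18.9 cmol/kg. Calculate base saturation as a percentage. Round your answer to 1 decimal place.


Step 1: BS = 100 * (sum of bases) / CEC
Step 2: BS = 100 * 9.2 / 18.9
Step 3: BS = 48.7%

48.7


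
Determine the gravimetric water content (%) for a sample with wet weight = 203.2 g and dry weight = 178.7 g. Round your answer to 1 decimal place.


Step 1: Water mass = wet - dry = 203.2 - 178.7 = 24.5 g
Step 2: w = 100 * water mass / dry mass
Step 3: w = 100 * 24.5 / 178.7 = 13.7%

13.7


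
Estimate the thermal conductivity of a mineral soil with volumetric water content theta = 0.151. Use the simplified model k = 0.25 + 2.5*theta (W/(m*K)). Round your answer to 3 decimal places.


Step 1: k = 0.25 + 2.5 * theta
Step 2: k = 0.25 + 2.5 * 0.151
Step 3: k = 0.25 + 0.378
Step 4: k = 0.628 W/(m*K)

0.628


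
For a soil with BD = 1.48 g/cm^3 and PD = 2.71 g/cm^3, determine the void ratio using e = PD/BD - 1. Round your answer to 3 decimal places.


Step 1: e = PD / BD - 1
Step 2: e = 2.71 / 1.48 - 1
Step 3: e = 1.83108 - 1
Step 4: e = 0.831

0.831


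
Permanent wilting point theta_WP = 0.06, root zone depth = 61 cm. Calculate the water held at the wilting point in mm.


Step 1: Water (mm) = theta_WP * depth * 10
Step 2: Water = 0.06 * 61 * 10
Step 3: Water = 36.6 mm

36.6


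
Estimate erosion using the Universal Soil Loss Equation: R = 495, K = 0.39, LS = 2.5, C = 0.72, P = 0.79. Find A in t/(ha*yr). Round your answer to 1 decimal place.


Step 1: A = R * K * LS * C * P
Step 2: R * K = 495 * 0.39 = 193.05
Step 3: (R*K) * LS = 193.05 * 2.5 = 482.625
Step 4: * C * P = 482.625 * 0.72 * 0.79 = 274.5
Step 5: A = 274.5 t/(ha*yr)

274.5


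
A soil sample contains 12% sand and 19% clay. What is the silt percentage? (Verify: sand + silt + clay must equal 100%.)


Step 1: sand + silt + clay = 100%
Step 2: silt = 100 - sand - clay
Step 3: silt = 100 - 12 - 19
Step 4: silt = 69%

69


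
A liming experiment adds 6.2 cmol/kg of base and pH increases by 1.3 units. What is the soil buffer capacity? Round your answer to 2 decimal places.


Step 1: BC = change in base / change in pH
Step 2: BC = 6.2 / 1.3
Step 3: BC = 4.77 cmol/(kg*pH unit)

4.77


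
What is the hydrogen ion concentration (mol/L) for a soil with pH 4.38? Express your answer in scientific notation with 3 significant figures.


Step 1: [H+] = 10^(-pH)
Step 2: [H+] = 10^(-4.38)
Step 3: [H+] = 4.17e-05 mol/L

4.17e-05


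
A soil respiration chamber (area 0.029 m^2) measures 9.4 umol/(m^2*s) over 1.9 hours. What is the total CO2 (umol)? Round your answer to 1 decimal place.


Step 1: Convert time to seconds: 1.9 hr * 3600 = 6840.0 s
Step 2: Total = flux * area * time_s
Step 3: Total = 9.4 * 0.029 * 6840.0
Step 4: Total = 1864.6 umol

1864.6
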